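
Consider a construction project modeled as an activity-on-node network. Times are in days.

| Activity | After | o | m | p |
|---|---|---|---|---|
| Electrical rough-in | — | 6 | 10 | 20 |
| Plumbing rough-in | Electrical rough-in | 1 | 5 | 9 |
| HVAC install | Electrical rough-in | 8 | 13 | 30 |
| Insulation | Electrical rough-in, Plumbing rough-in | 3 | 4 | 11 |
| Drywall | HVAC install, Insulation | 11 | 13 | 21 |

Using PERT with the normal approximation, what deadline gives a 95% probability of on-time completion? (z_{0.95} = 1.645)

47.7 days

te_Electrical rough-in = (6 + 4·10 + 20)/6 = 66/6 = 11; σ²_Electrical rough-in = ((20−6)/6)² = 5.444
te_Plumbing rough-in = (1 + 4·5 + 9)/6 = 30/6 = 5; σ²_Plumbing rough-in = ((9−1)/6)² = 1.778
te_HVAC install = (8 + 4·13 + 30)/6 = 90/6 = 15; σ²_HVAC install = ((30−8)/6)² = 13.444
te_Insulation = (3 + 4·4 + 11)/6 = 30/6 = 5; σ²_Insulation = ((11−3)/6)² = 1.778
te_Drywall = (11 + 4·13 + 21)/6 = 84/6 = 14; σ²_Drywall = ((21−11)/6)² = 2.778

Forward pass:
ES_Electrical rough-in = 0; EF_Electrical rough-in = 11
ES_Plumbing rough-in = 11; EF_Plumbing rough-in = 11+5 = 16
ES_HVAC install = 11; EF_HVAC install = 11+15 = 26
ES_Insulation = max(EF_Electrical rough-in=11, EF_Plumbing rough-in=16) = 16; EF_Insulation = 16+5 = 21
ES_Drywall = max(EF_HVAC install=26, EF_Insulation=21) = 26; EF_Drywall = 26+14 = 40
Expected project duration μ = 40 days. Critical path: Electrical rough-in → HVAC install → Drywall.

Variance along critical path = 5.444 + 13.444 + 2.778 = 21.667; σ = 4.655 days.
D = μ + z·σ = 40 + 1.645·4.655 = 47.7 days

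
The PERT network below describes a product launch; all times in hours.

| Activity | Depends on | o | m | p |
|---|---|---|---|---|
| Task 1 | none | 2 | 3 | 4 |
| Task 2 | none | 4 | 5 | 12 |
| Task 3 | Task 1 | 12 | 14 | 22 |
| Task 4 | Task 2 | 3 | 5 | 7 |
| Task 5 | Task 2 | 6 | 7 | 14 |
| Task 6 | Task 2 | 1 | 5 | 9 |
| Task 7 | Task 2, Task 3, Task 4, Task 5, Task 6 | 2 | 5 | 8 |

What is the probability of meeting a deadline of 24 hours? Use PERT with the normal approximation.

te_Task 1 = (2 + 4·3 + 4)/6 = 18/6 = 3; σ²_Task 1 = ((4−2)/6)² = 0.111
te_Task 2 = (4 + 4·5 + 12)/6 = 36/6 = 6; σ²_Task 2 = ((12−4)/6)² = 1.778
te_Task 3 = (12 + 4·14 + 22)/6 = 90/6 = 15; σ²_Task 3 = ((22−12)/6)² = 2.778
te_Task 4 = (3 + 4·5 + 7)/6 = 30/6 = 5; σ²_Task 4 = ((7−3)/6)² = 0.444
te_Task 5 = (6 + 4·7 + 14)/6 = 48/6 = 8; σ²_Task 5 = ((14−6)/6)² = 1.778
te_Task 6 = (1 + 4·5 + 9)/6 = 30/6 = 5; σ²_Task 6 = ((9−1)/6)² = 1.778
te_Task 7 = (2 + 4·5 + 8)/6 = 30/6 = 5; σ²_Task 7 = ((8−2)/6)² = 1.000

Forward pass:
ES_Task 1 = 0; EF_Task 1 = 3
ES_Task 2 = 0; EF_Task 2 = 6
ES_Task 3 = 3; EF_Task 3 = 3+15 = 18
ES_Task 4 = 6; EF_Task 4 = 6+5 = 11
ES_Task 5 = 6; EF_Task 5 = 6+8 = 14
ES_Task 6 = 6; EF_Task 6 = 6+5 = 11
ES_Task 7 = max(EF_Task 2=6, EF_Task 3=18, EF_Task 4=11, EF_Task 5=14, EF_Task 6=11) = 18; EF_Task 7 = 18+5 = 23
Expected project duration μ = 23 hours. Critical path: Task 1 → Task 3 → Task 7.

Variance along critical path = 0.111 + 2.778 + 1.000 = 3.889; σ = √3.889 = 1.972 hours.
Z = (24 − 23) / 1.972 = 0.507
P(T ≤ 24) = Φ(0.507) ≈ 0.694

0.694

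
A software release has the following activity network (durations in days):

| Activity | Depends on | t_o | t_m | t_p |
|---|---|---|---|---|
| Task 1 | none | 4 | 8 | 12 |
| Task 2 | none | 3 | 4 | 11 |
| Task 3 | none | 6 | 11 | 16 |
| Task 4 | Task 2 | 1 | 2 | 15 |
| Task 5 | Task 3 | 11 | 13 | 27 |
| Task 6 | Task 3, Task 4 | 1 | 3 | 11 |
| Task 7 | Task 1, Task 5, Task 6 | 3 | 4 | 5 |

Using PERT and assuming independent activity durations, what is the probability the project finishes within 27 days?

0.171

te_Task 1 = (4 + 4·8 + 12)/6 = 48/6 = 8; σ²_Task 1 = ((12−4)/6)² = 1.778
te_Task 2 = (3 + 4·4 + 11)/6 = 30/6 = 5; σ²_Task 2 = ((11−3)/6)² = 1.778
te_Task 3 = (6 + 4·11 + 16)/6 = 66/6 = 11; σ²_Task 3 = ((16−6)/6)² = 2.778
te_Task 4 = (1 + 4·2 + 15)/6 = 24/6 = 4; σ²_Task 4 = ((15−1)/6)² = 5.444
te_Task 5 = (11 + 4·13 + 27)/6 = 90/6 = 15; σ²_Task 5 = ((27−11)/6)² = 7.111
te_Task 6 = (1 + 4·3 + 11)/6 = 24/6 = 4; σ²_Task 6 = ((11−1)/6)² = 2.778
te_Task 7 = (3 + 4·4 + 5)/6 = 24/6 = 4; σ²_Task 7 = ((5−3)/6)² = 0.111

Forward pass:
ES_Task 1 = 0; EF_Task 1 = 8
ES_Task 2 = 0; EF_Task 2 = 5
ES_Task 3 = 0; EF_Task 3 = 11
ES_Task 4 = 5; EF_Task 4 = 5+4 = 9
ES_Task 5 = 11; EF_Task 5 = 11+15 = 26
ES_Task 6 = max(EF_Task 3=11, EF_Task 4=9) = 11; EF_Task 6 = 11+4 = 15
ES_Task 7 = max(EF_Task 1=8, EF_Task 5=26, EF_Task 6=15) = 26; EF_Task 7 = 26+4 = 30
Expected project duration μ = 30 days. Critical path: Task 3 → Task 5 → Task 7.

Variance along critical path = 2.778 + 7.111 + 0.111 = 10.000; σ = √10.000 = 3.162 days.
Z = (27 − 30) / 3.162 = -0.949
P(T ≤ 27) = Φ(-0.949) ≈ 0.171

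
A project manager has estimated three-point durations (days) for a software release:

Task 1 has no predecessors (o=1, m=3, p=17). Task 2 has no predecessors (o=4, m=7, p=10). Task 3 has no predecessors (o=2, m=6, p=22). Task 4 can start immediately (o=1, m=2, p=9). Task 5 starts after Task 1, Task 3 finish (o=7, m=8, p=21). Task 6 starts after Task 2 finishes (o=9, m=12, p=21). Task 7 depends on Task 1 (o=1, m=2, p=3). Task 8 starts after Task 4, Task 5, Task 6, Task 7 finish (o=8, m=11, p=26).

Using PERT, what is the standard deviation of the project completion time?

3.74 days

te_Task 1 = (1 + 4·3 + 17)/6 = 30/6 = 5; σ²_Task 1 = ((17−1)/6)² = 7.111
te_Task 2 = (4 + 4·7 + 10)/6 = 42/6 = 7; σ²_Task 2 = ((10−4)/6)² = 1.000
te_Task 3 = (2 + 4·6 + 22)/6 = 48/6 = 8; σ²_Task 3 = ((22−2)/6)² = 11.111
te_Task 4 = (1 + 4·2 + 9)/6 = 18/6 = 3; σ²_Task 4 = ((9−1)/6)² = 1.778
te_Task 5 = (7 + 4·8 + 21)/6 = 60/6 = 10; σ²_Task 5 = ((21−7)/6)² = 5.444
te_Task 6 = (9 + 4·12 + 21)/6 = 78/6 = 13; σ²_Task 6 = ((21−9)/6)² = 4.000
te_Task 7 = (1 + 4·2 + 3)/6 = 12/6 = 2; σ²_Task 7 = ((3−1)/6)² = 0.111
te_Task 8 = (8 + 4·11 + 26)/6 = 78/6 = 13; σ²_Task 8 = ((26−8)/6)² = 9.000

Forward pass:
ES_Task 1 = 0; EF_Task 1 = 5
ES_Task 2 = 0; EF_Task 2 = 7
ES_Task 3 = 0; EF_Task 3 = 8
ES_Task 4 = 0; EF_Task 4 = 3
ES_Task 5 = max(EF_Task 1=5, EF_Task 3=8) = 8; EF_Task 5 = 8+10 = 18
ES_Task 6 = 7; EF_Task 6 = 7+13 = 20
ES_Task 7 = 5; EF_Task 7 = 5+2 = 7
ES_Task 8 = max(EF_Task 4=3, EF_Task 5=18, EF_Task 6=20, EF_Task 7=7) = 20; EF_Task 8 = 20+13 = 33
Expected project duration μ = 33 days. Critical path: Task 2 → Task 6 → Task 8.

Variance along critical path = 1.000 + 4.000 + 9.000 = 14.000
σ = √14.000 = 3.742 days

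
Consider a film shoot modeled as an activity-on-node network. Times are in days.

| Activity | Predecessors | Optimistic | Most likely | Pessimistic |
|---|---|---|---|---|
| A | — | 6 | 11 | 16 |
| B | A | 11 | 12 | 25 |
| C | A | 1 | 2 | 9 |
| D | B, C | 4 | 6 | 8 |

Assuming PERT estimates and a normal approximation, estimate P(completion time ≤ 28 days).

0.154

te_A = (6 + 4·11 + 16)/6 = 66/6 = 11; σ²_A = ((16−6)/6)² = 2.778
te_B = (11 + 4·12 + 25)/6 = 84/6 = 14; σ²_B = ((25−11)/6)² = 5.444
te_C = (1 + 4·2 + 9)/6 = 18/6 = 3; σ²_C = ((9−1)/6)² = 1.778
te_D = (4 + 4·6 + 8)/6 = 36/6 = 6; σ²_D = ((8−4)/6)² = 0.444

Forward pass:
ES_A = 0; EF_A = 11
ES_B = 11; EF_B = 11+14 = 25
ES_C = 11; EF_C = 11+3 = 14
ES_D = max(EF_B=25, EF_C=14) = 25; EF_D = 25+6 = 31
Expected project duration μ = 31 days. Critical path: A → B → D.

Variance along critical path = 2.778 + 5.444 + 0.444 = 8.667; σ = √8.667 = 2.944 days.
Z = (28 − 31) / 2.944 = -1.019
P(T ≤ 28) = Φ(-1.019) ≈ 0.154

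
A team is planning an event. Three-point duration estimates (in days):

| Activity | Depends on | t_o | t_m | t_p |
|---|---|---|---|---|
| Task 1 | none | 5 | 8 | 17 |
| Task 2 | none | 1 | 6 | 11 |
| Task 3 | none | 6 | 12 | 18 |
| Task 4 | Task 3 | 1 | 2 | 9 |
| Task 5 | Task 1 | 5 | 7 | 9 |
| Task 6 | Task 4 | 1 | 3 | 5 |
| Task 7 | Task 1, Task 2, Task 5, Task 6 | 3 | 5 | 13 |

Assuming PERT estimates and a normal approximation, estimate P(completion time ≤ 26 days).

te_Task 1 = (5 + 4·8 + 17)/6 = 54/6 = 9; σ²_Task 1 = ((17−5)/6)² = 4.000
te_Task 2 = (1 + 4·6 + 11)/6 = 36/6 = 6; σ²_Task 2 = ((11−1)/6)² = 2.778
te_Task 3 = (6 + 4·12 + 18)/6 = 72/6 = 12; σ²_Task 3 = ((18−6)/6)² = 4.000
te_Task 4 = (1 + 4·2 + 9)/6 = 18/6 = 3; σ²_Task 4 = ((9−1)/6)² = 1.778
te_Task 5 = (5 + 4·7 + 9)/6 = 42/6 = 7; σ²_Task 5 = ((9−5)/6)² = 0.444
te_Task 6 = (1 + 4·3 + 5)/6 = 18/6 = 3; σ²_Task 6 = ((5−1)/6)² = 0.444
te_Task 7 = (3 + 4·5 + 13)/6 = 36/6 = 6; σ²_Task 7 = ((13−3)/6)² = 2.778

Forward pass:
ES_Task 1 = 0; EF_Task 1 = 9
ES_Task 2 = 0; EF_Task 2 = 6
ES_Task 3 = 0; EF_Task 3 = 12
ES_Task 4 = 12; EF_Task 4 = 12+3 = 15
ES_Task 5 = 9; EF_Task 5 = 9+7 = 16
ES_Task 6 = 15; EF_Task 6 = 15+3 = 18
ES_Task 7 = max(EF_Task 1=9, EF_Task 2=6, EF_Task 5=16, EF_Task 6=18) = 18; EF_Task 7 = 18+6 = 24
Expected project duration μ = 24 days. Critical path: Task 3 → Task 4 → Task 6 → Task 7.

Variance along critical path = 4.000 + 1.778 + 0.444 + 2.778 = 9.000; σ = √9.000 = 3.000 days.
Z = (26 − 24) / 3.000 = 0.667
P(T ≤ 26) = Φ(0.667) ≈ 0.748

0.748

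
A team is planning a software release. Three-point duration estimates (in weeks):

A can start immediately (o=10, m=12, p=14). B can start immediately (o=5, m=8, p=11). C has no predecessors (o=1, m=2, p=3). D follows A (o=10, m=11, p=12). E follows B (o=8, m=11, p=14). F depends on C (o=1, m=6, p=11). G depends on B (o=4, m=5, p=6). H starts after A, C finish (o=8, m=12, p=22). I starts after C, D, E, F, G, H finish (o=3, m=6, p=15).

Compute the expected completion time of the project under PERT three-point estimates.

te_A = (10 + 4·12 + 14)/6 = 72/6 = 12
te_B = (5 + 4·8 + 11)/6 = 48/6 = 8
te_C = (1 + 4·2 + 3)/6 = 12/6 = 2
te_D = (10 + 4·11 + 12)/6 = 66/6 = 11
te_E = (8 + 4·11 + 14)/6 = 66/6 = 11
te_F = (1 + 4·6 + 11)/6 = 36/6 = 6
te_G = (4 + 4·5 + 6)/6 = 30/6 = 5
te_H = (8 + 4·12 + 22)/6 = 78/6 = 13
te_I = (3 + 4·6 + 15)/6 = 42/6 = 7

Forward pass:
ES_A = 0; EF_A = 12
ES_B = 0; EF_B = 8
ES_C = 0; EF_C = 2
ES_D = 12; EF_D = 12+11 = 23
ES_E = 8; EF_E = 8+11 = 19
ES_F = 2; EF_F = 2+6 = 8
ES_G = 8; EF_G = 8+5 = 13
ES_H = max(EF_A=12, EF_C=2) = 12; EF_H = 12+13 = 25
ES_I = max(EF_C=2, EF_D=23, EF_E=19, EF_F=8, EF_G=13, EF_H=25) = 25; EF_I = 25+7 = 32
Expected project duration μ = 32 weeks. Critical path: A → H → I.

32 weeks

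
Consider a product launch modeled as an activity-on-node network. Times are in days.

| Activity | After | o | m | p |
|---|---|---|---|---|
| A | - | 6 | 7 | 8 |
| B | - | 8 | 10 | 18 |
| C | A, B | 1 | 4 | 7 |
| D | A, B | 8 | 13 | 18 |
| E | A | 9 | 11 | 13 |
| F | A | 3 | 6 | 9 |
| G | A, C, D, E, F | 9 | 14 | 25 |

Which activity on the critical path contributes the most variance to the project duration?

G

te_A = (6 + 4·7 + 8)/6 = 42/6 = 7; σ²_A = ((8−6)/6)² = 0.111
te_B = (8 + 4·10 + 18)/6 = 66/6 = 11; σ²_B = ((18−8)/6)² = 2.778
te_C = (1 + 4·4 + 7)/6 = 24/6 = 4; σ²_C = ((7−1)/6)² = 1.000
te_D = (8 + 4·13 + 18)/6 = 78/6 = 13; σ²_D = ((18−8)/6)² = 2.778
te_E = (9 + 4·11 + 13)/6 = 66/6 = 11; σ²_E = ((13−9)/6)² = 0.444
te_F = (3 + 4·6 + 9)/6 = 36/6 = 6; σ²_F = ((9−3)/6)² = 1.000
te_G = (9 + 4·14 + 25)/6 = 90/6 = 15; σ²_G = ((25−9)/6)² = 7.111

Forward pass:
ES_A = 0; EF_A = 7
ES_B = 0; EF_B = 11
ES_C = max(EF_A=7, EF_B=11) = 11; EF_C = 11+4 = 15
ES_D = max(EF_A=7, EF_B=11) = 11; EF_D = 11+13 = 24
ES_E = 7; EF_E = 7+11 = 18
ES_F = 7; EF_F = 7+6 = 13
ES_G = max(EF_A=7, EF_C=15, EF_D=24, EF_E=18, EF_F=13) = 24; EF_G = 24+15 = 39
Expected project duration μ = 39 days. Critical path: B → D → G.

Variances on critical path: σ²_B=2.778, σ²_D=2.778, σ²_G=7.111.
Largest is σ²_G = 7.111.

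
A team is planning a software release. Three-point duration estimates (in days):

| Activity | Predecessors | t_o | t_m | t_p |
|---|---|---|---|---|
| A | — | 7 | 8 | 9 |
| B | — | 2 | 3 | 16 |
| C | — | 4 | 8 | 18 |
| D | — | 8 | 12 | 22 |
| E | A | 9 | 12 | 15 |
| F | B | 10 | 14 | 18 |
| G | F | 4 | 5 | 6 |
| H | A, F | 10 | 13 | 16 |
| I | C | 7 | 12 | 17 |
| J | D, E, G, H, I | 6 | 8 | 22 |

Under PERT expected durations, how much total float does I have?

11 days

te_A = (7 + 4·8 + 9)/6 = 48/6 = 8
te_B = (2 + 4·3 + 16)/6 = 30/6 = 5
te_C = (4 + 4·8 + 18)/6 = 54/6 = 9
te_D = (8 + 4·12 + 22)/6 = 78/6 = 13
te_E = (9 + 4·12 + 15)/6 = 72/6 = 12
te_F = (10 + 4·14 + 18)/6 = 84/6 = 14
te_G = (4 + 4·5 + 6)/6 = 30/6 = 5
te_H = (10 + 4·13 + 16)/6 = 78/6 = 13
te_I = (7 + 4·12 + 17)/6 = 72/6 = 12
te_J = (6 + 4·8 + 22)/6 = 60/6 = 10

Forward pass:
ES_A = 0; EF_A = 8
ES_B = 0; EF_B = 5
ES_C = 0; EF_C = 9
ES_D = 0; EF_D = 13
ES_E = 8; EF_E = 8+12 = 20
ES_F = 5; EF_F = 5+14 = 19
ES_G = 19; EF_G = 19+5 = 24
ES_H = max(EF_A=8, EF_F=19) = 19; EF_H = 19+13 = 32
ES_I = 9; EF_I = 9+12 = 21
ES_J = max(EF_D=13, EF_E=20, EF_G=24, EF_H=32, EF_I=21) = 32; EF_J = 32+10 = 42
Expected project duration μ = 42 days. Critical path: B → F → H → J.

Backward pass:
LF_J = 42; LS_J = 42−10 = 32
LF_I = LS_J = 32; LS_I = 32−12 = 20
LF_H = LS_J = 32; LS_H = 32−13 = 19
LF_G = LS_J = 32; LS_G = 32−5 = 27
LF_F = min(LS_G=27, LS_H=19) = 19; LS_F = 19−14 = 5
LF_E = LS_J = 32; LS_E = 32−12 = 20
LF_D = LS_J = 32; LS_D = 32−13 = 19
LF_C = LS_I = 20; LS_C = 20−9 = 11
LF_B = LS_F = 5; LS_B = 5−5 = 0
LF_A = min(LS_E=20, LS_H=19) = 19; LS_A = 19−8 = 11
Slack_I = LS_I − ES_I = 20 − 9 = 11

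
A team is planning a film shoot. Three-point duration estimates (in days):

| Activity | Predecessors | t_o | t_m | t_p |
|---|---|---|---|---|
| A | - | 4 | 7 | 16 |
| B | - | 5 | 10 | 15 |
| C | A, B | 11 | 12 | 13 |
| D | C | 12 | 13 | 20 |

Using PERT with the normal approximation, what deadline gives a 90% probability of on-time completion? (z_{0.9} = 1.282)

te_A = (4 + 4·7 + 16)/6 = 48/6 = 8; σ²_A = ((16−4)/6)² = 4.000
te_B = (5 + 4·10 + 15)/6 = 60/6 = 10; σ²_B = ((15−5)/6)² = 2.778
te_C = (11 + 4·12 + 13)/6 = 72/6 = 12; σ²_C = ((13−11)/6)² = 0.111
te_D = (12 + 4·13 + 20)/6 = 84/6 = 14; σ²_D = ((20−12)/6)² = 1.778

Forward pass:
ES_A = 0; EF_A = 8
ES_B = 0; EF_B = 10
ES_C = max(EF_A=8, EF_B=10) = 10; EF_C = 10+12 = 22
ES_D = 22; EF_D = 22+14 = 36
Expected project duration μ = 36 days. Critical path: B → C → D.

Variance along critical path = 2.778 + 0.111 + 1.778 = 4.667; σ = 2.160 days.
D = μ + z·σ = 36 + 1.282·2.160 = 38.8 days

38.8 days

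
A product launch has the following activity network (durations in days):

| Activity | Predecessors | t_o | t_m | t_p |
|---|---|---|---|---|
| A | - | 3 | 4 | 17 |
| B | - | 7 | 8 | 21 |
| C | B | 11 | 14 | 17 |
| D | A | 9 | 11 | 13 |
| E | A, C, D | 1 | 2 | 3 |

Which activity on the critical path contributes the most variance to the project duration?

B

te_A = (3 + 4·4 + 17)/6 = 36/6 = 6; σ²_A = ((17−3)/6)² = 5.444
te_B = (7 + 4·8 + 21)/6 = 60/6 = 10; σ²_B = ((21−7)/6)² = 5.444
te_C = (11 + 4·14 + 17)/6 = 84/6 = 14; σ²_C = ((17−11)/6)² = 1.000
te_D = (9 + 4·11 + 13)/6 = 66/6 = 11; σ²_D = ((13−9)/6)² = 0.444
te_E = (1 + 4·2 + 3)/6 = 12/6 = 2; σ²_E = ((3−1)/6)² = 0.111

Forward pass:
ES_A = 0; EF_A = 6
ES_B = 0; EF_B = 10
ES_C = 10; EF_C = 10+14 = 24
ES_D = 6; EF_D = 6+11 = 17
ES_E = max(EF_A=6, EF_C=24, EF_D=17) = 24; EF_E = 24+2 = 26
Expected project duration μ = 26 days. Critical path: B → C → E.

Variances on critical path: σ²_B=5.444, σ²_C=1.000, σ²_E=0.111.
Largest is σ²_B = 5.444.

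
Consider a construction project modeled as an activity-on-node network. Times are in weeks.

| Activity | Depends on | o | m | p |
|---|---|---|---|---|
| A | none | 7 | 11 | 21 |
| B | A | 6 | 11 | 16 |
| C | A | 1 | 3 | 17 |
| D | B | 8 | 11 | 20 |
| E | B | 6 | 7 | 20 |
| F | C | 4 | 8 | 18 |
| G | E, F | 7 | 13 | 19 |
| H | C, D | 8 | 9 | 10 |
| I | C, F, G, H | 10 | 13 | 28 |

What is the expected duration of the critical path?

60 weeks

te_A = (7 + 4·11 + 21)/6 = 72/6 = 12
te_B = (6 + 4·11 + 16)/6 = 66/6 = 11
te_C = (1 + 4·3 + 17)/6 = 30/6 = 5
te_D = (8 + 4·11 + 20)/6 = 72/6 = 12
te_E = (6 + 4·7 + 20)/6 = 54/6 = 9
te_F = (4 + 4·8 + 18)/6 = 54/6 = 9
te_G = (7 + 4·13 + 19)/6 = 78/6 = 13
te_H = (8 + 4·9 + 10)/6 = 54/6 = 9
te_I = (10 + 4·13 + 28)/6 = 90/6 = 15

Forward pass:
ES_A = 0; EF_A = 12
ES_B = 12; EF_B = 12+11 = 23
ES_C = 12; EF_C = 12+5 = 17
ES_D = 23; EF_D = 23+12 = 35
ES_E = 23; EF_E = 23+9 = 32
ES_F = 17; EF_F = 17+9 = 26
ES_G = max(EF_E=32, EF_F=26) = 32; EF_G = 32+13 = 45
ES_H = max(EF_C=17, EF_D=35) = 35; EF_H = 35+9 = 44
ES_I = max(EF_C=17, EF_F=26, EF_G=45, EF_H=44) = 45; EF_I = 45+15 = 60
Expected project duration μ = 60 weeks. Critical path: A → B → E → G → I.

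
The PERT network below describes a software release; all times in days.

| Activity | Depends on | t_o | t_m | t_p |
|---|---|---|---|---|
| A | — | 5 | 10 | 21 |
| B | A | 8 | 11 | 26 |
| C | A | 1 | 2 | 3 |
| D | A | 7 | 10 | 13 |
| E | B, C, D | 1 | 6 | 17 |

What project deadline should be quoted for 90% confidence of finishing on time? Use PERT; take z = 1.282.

te_A = (5 + 4·10 + 21)/6 = 66/6 = 11; σ²_A = ((21−5)/6)² = 7.111
te_B = (8 + 4·11 + 26)/6 = 78/6 = 13; σ²_B = ((26−8)/6)² = 9.000
te_C = (1 + 4·2 + 3)/6 = 12/6 = 2; σ²_C = ((3−1)/6)² = 0.111
te_D = (7 + 4·10 + 13)/6 = 60/6 = 10; σ²_D = ((13−7)/6)² = 1.000
te_E = (1 + 4·6 + 17)/6 = 42/6 = 7; σ²_E = ((17−1)/6)² = 7.111

Forward pass:
ES_A = 0; EF_A = 11
ES_B = 11; EF_B = 11+13 = 24
ES_C = 11; EF_C = 11+2 = 13
ES_D = 11; EF_D = 11+10 = 21
ES_E = max(EF_B=24, EF_C=13, EF_D=21) = 24; EF_E = 24+7 = 31
Expected project duration μ = 31 days. Critical path: A → B → E.

Variance along critical path = 7.111 + 9.000 + 7.111 = 23.222; σ = 4.819 days.
D = μ + z·σ = 31 + 1.282·4.819 = 37.2 days

37.2 days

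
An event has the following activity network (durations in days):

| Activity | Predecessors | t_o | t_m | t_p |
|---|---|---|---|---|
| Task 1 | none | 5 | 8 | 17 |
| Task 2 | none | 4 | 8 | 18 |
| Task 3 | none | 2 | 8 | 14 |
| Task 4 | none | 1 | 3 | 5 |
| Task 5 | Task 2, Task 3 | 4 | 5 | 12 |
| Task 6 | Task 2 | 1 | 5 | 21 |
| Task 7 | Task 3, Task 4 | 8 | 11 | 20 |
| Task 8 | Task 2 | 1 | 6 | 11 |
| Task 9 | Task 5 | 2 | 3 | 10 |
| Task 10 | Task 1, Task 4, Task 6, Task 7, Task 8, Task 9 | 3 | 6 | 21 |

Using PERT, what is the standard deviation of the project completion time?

4.12 days

te_Task 1 = (5 + 4·8 + 17)/6 = 54/6 = 9; σ²_Task 1 = ((17−5)/6)² = 4.000
te_Task 2 = (4 + 4·8 + 18)/6 = 54/6 = 9; σ²_Task 2 = ((18−4)/6)² = 5.444
te_Task 3 = (2 + 4·8 + 14)/6 = 48/6 = 8; σ²_Task 3 = ((14−2)/6)² = 4.000
te_Task 4 = (1 + 4·3 + 5)/6 = 18/6 = 3; σ²_Task 4 = ((5−1)/6)² = 0.444
te_Task 5 = (4 + 4·5 + 12)/6 = 36/6 = 6; σ²_Task 5 = ((12−4)/6)² = 1.778
te_Task 6 = (1 + 4·5 + 21)/6 = 42/6 = 7; σ²_Task 6 = ((21−1)/6)² = 11.111
te_Task 7 = (8 + 4·11 + 20)/6 = 72/6 = 12; σ²_Task 7 = ((20−8)/6)² = 4.000
te_Task 8 = (1 + 4·6 + 11)/6 = 36/6 = 6; σ²_Task 8 = ((11−1)/6)² = 2.778
te_Task 9 = (2 + 4·3 + 10)/6 = 24/6 = 4; σ²_Task 9 = ((10−2)/6)² = 1.778
te_Task 10 = (3 + 4·6 + 21)/6 = 48/6 = 8; σ²_Task 10 = ((21−3)/6)² = 9.000

Forward pass:
ES_Task 1 = 0; EF_Task 1 = 9
ES_Task 2 = 0; EF_Task 2 = 9
ES_Task 3 = 0; EF_Task 3 = 8
ES_Task 4 = 0; EF_Task 4 = 3
ES_Task 5 = max(EF_Task 2=9, EF_Task 3=8) = 9; EF_Task 5 = 9+6 = 15
ES_Task 6 = 9; EF_Task 6 = 9+7 = 16
ES_Task 7 = max(EF_Task 3=8, EF_Task 4=3) = 8; EF_Task 7 = 8+12 = 20
ES_Task 8 = 9; EF_Task 8 = 9+6 = 15
ES_Task 9 = 15; EF_Task 9 = 15+4 = 19
ES_Task 10 = max(EF_Task 1=9, EF_Task 4=3, EF_Task 6=16, EF_Task 7=20, EF_Task 8=15, EF_Task 9=19) = 20; EF_Task 10 = 20+8 = 28
Expected project duration μ = 28 days. Critical path: Task 3 → Task 7 → Task 10.

Variance along critical path = 4.000 + 4.000 + 9.000 = 17.000
σ = √17.000 = 4.123 days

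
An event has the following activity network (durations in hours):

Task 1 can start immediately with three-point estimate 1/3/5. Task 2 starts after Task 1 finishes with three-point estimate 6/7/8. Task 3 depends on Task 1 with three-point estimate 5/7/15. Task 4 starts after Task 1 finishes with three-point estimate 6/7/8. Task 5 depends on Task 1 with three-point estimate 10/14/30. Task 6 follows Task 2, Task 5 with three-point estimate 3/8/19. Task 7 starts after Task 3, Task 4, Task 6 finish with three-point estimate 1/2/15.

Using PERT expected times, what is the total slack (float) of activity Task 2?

9 hours

te_Task 1 = (1 + 4·3 + 5)/6 = 18/6 = 3
te_Task 2 = (6 + 4·7 + 8)/6 = 42/6 = 7
te_Task 3 = (5 + 4·7 + 15)/6 = 48/6 = 8
te_Task 4 = (6 + 4·7 + 8)/6 = 42/6 = 7
te_Task 5 = (10 + 4·14 + 30)/6 = 96/6 = 16
te_Task 6 = (3 + 4·8 + 19)/6 = 54/6 = 9
te_Task 7 = (1 + 4·2 + 15)/6 = 24/6 = 4

Forward pass:
ES_Task 1 = 0; EF_Task 1 = 3
ES_Task 2 = 3; EF_Task 2 = 3+7 = 10
ES_Task 3 = 3; EF_Task 3 = 3+8 = 11
ES_Task 4 = 3; EF_Task 4 = 3+7 = 10
ES_Task 5 = 3; EF_Task 5 = 3+16 = 19
ES_Task 6 = max(EF_Task 2=10, EF_Task 5=19) = 19; EF_Task 6 = 19+9 = 28
ES_Task 7 = max(EF_Task 3=11, EF_Task 4=10, EF_Task 6=28) = 28; EF_Task 7 = 28+4 = 32
Expected project duration μ = 32 hours. Critical path: Task 1 → Task 5 → Task 6 → Task 7.

Backward pass:
LF_Task 7 = 32; LS_Task 7 = 32−4 = 28
LF_Task 6 = LS_Task 7 = 28; LS_Task 6 = 28−9 = 19
LF_Task 5 = LS_Task 6 = 19; LS_Task 5 = 19−16 = 3
LF_Task 4 = LS_Task 7 = 28; LS_Task 4 = 28−7 = 21
LF_Task 3 = LS_Task 7 = 28; LS_Task 3 = 28−8 = 20
LF_Task 2 = LS_Task 6 = 19; LS_Task 2 = 19−7 = 12
LF_Task 1 = min(LS_Task 2=12, LS_Task 3=20, LS_Task 4=21, LS_Task 5=3) = 3; LS_Task 1 = 3−3 = 0
Slack_Task 2 = LS_Task 2 − ES_Task 2 = 12 − 3 = 9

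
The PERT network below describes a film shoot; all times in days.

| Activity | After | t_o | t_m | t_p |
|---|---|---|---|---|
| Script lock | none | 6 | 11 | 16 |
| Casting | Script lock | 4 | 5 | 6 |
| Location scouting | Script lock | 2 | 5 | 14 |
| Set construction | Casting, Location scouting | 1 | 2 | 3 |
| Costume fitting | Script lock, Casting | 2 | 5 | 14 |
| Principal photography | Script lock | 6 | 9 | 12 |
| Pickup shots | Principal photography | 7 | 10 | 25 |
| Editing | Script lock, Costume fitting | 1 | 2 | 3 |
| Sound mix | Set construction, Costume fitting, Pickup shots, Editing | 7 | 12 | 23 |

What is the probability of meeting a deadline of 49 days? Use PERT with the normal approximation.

te_Script lock = (6 + 4·11 + 16)/6 = 66/6 = 11; σ²_Script lock = ((16−6)/6)² = 2.778
te_Casting = (4 + 4·5 + 6)/6 = 30/6 = 5; σ²_Casting = ((6−4)/6)² = 0.111
te_Location scouting = (2 + 4·5 + 14)/6 = 36/6 = 6; σ²_Location scouting = ((14−2)/6)² = 4.000
te_Set construction = (1 + 4·2 + 3)/6 = 12/6 = 2; σ²_Set construction = ((3−1)/6)² = 0.111
te_Costume fitting = (2 + 4·5 + 14)/6 = 36/6 = 6; σ²_Costume fitting = ((14−2)/6)² = 4.000
te_Principal photography = (6 + 4·9 + 12)/6 = 54/6 = 9; σ²_Principal photography = ((12−6)/6)² = 1.000
te_Pickup shots = (7 + 4·10 + 25)/6 = 72/6 = 12; σ²_Pickup shots = ((25−7)/6)² = 9.000
te_Editing = (1 + 4·2 + 3)/6 = 12/6 = 2; σ²_Editing = ((3−1)/6)² = 0.111
te_Sound mix = (7 + 4·12 + 23)/6 = 78/6 = 13; σ²_Sound mix = ((23−7)/6)² = 7.111

Forward pass:
ES_Script lock = 0; EF_Script lock = 11
ES_Casting = 11; EF_Casting = 11+5 = 16
ES_Location scouting = 11; EF_Location scouting = 11+6 = 17
ES_Set construction = max(EF_Casting=16, EF_Location scouting=17) = 17; EF_Set construction = 17+2 = 19
ES_Costume fitting = max(EF_Script lock=11, EF_Casting=16) = 16; EF_Costume fitting = 16+6 = 22
ES_Principal photography = 11; EF_Principal photography = 11+9 = 20
ES_Pickup shots = 20; EF_Pickup shots = 20+12 = 32
ES_Editing = max(EF_Script lock=11, EF_Costume fitting=22) = 22; EF_Editing = 22+2 = 24
ES_Sound mix = max(EF_Set construction=19, EF_Costume fitting=22, EF_Pickup shots=32, EF_Editing=24) = 32; EF_Sound mix = 32+13 = 45
Expected project duration μ = 45 days. Critical path: Script lock → Principal photography → Pickup shots → Sound mix.

Variance along critical path = 2.778 + 1.000 + 9.000 + 7.111 = 19.889; σ = √19.889 = 4.460 days.
Z = (49 − 45) / 4.460 = 0.897
P(T ≤ 49) = Φ(0.897) ≈ 0.815

0.815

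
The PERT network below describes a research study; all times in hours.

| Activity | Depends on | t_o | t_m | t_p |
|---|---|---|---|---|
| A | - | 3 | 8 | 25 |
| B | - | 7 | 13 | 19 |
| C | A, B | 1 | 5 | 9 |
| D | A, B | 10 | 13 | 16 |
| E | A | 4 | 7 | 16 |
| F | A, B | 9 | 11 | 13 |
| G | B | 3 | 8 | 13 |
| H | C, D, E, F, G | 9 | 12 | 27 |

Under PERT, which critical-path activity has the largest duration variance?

H

te_A = (3 + 4·8 + 25)/6 = 60/6 = 10; σ²_A = ((25−3)/6)² = 13.444
te_B = (7 + 4·13 + 19)/6 = 78/6 = 13; σ²_B = ((19−7)/6)² = 4.000
te_C = (1 + 4·5 + 9)/6 = 30/6 = 5; σ²_C = ((9−1)/6)² = 1.778
te_D = (10 + 4·13 + 16)/6 = 78/6 = 13; σ²_D = ((16−10)/6)² = 1.000
te_E = (4 + 4·7 + 16)/6 = 48/6 = 8; σ²_E = ((16−4)/6)² = 4.000
te_F = (9 + 4·11 + 13)/6 = 66/6 = 11; σ²_F = ((13−9)/6)² = 0.444
te_G = (3 + 4·8 + 13)/6 = 48/6 = 8; σ²_G = ((13−3)/6)² = 2.778
te_H = (9 + 4·12 + 27)/6 = 84/6 = 14; σ²_H = ((27−9)/6)² = 9.000

Forward pass:
ES_A = 0; EF_A = 10
ES_B = 0; EF_B = 13
ES_C = max(EF_A=10, EF_B=13) = 13; EF_C = 13+5 = 18
ES_D = max(EF_A=10, EF_B=13) = 13; EF_D = 13+13 = 26
ES_E = 10; EF_E = 10+8 = 18
ES_F = max(EF_A=10, EF_B=13) = 13; EF_F = 13+11 = 24
ES_G = 13; EF_G = 13+8 = 21
ES_H = max(EF_C=18, EF_D=26, EF_E=18, EF_F=24, EF_G=21) = 26; EF_H = 26+14 = 40
Expected project duration μ = 40 hours. Critical path: B → D → H.

Variances on critical path: σ²_B=4.000, σ²_D=1.000, σ²_H=9.000.
Largest is σ²_H = 9.000.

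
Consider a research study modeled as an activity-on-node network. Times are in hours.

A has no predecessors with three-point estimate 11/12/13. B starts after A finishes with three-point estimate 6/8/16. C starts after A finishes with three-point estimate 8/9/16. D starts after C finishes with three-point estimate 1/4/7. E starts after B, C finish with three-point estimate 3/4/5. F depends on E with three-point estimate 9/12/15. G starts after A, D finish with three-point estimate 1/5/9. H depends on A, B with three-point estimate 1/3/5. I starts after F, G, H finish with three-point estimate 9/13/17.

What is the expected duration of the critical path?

te_A = (11 + 4·12 + 13)/6 = 72/6 = 12
te_B = (6 + 4·8 + 16)/6 = 54/6 = 9
te_C = (8 + 4·9 + 16)/6 = 60/6 = 10
te_D = (1 + 4·4 + 7)/6 = 24/6 = 4
te_E = (3 + 4·4 + 5)/6 = 24/6 = 4
te_F = (9 + 4·12 + 15)/6 = 72/6 = 12
te_G = (1 + 4·5 + 9)/6 = 30/6 = 5
te_H = (1 + 4·3 + 5)/6 = 18/6 = 3
te_I = (9 + 4·13 + 17)/6 = 78/6 = 13

Forward pass:
ES_A = 0; EF_A = 12
ES_B = 12; EF_B = 12+9 = 21
ES_C = 12; EF_C = 12+10 = 22
ES_D = 22; EF_D = 22+4 = 26
ES_E = max(EF_B=21, EF_C=22) = 22; EF_E = 22+4 = 26
ES_F = 26; EF_F = 26+12 = 38
ES_G = max(EF_A=12, EF_D=26) = 26; EF_G = 26+5 = 31
ES_H = max(EF_A=12, EF_B=21) = 21; EF_H = 21+3 = 24
ES_I = max(EF_F=38, EF_G=31, EF_H=24) = 38; EF_I = 38+13 = 51
Expected project duration μ = 51 hours. Critical path: A → C → E → F → I.

51 hours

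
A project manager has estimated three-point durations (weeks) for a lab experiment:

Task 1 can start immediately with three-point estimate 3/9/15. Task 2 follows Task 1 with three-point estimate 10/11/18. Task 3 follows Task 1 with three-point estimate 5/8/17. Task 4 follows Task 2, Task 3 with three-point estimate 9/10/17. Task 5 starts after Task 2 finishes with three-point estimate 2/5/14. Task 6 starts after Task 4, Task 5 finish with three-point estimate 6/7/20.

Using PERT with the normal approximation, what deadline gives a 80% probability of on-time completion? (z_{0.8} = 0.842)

44.0 weeks

te_Task 1 = (3 + 4·9 + 15)/6 = 54/6 = 9; σ²_Task 1 = ((15−3)/6)² = 4.000
te_Task 2 = (10 + 4·11 + 18)/6 = 72/6 = 12; σ²_Task 2 = ((18−10)/6)² = 1.778
te_Task 3 = (5 + 4·8 + 17)/6 = 54/6 = 9; σ²_Task 3 = ((17−5)/6)² = 4.000
te_Task 4 = (9 + 4·10 + 17)/6 = 66/6 = 11; σ²_Task 4 = ((17−9)/6)² = 1.778
te_Task 5 = (2 + 4·5 + 14)/6 = 36/6 = 6; σ²_Task 5 = ((14−2)/6)² = 4.000
te_Task 6 = (6 + 4·7 + 20)/6 = 54/6 = 9; σ²_Task 6 = ((20−6)/6)² = 5.444

Forward pass:
ES_Task 1 = 0; EF_Task 1 = 9
ES_Task 2 = 9; EF_Task 2 = 9+12 = 21
ES_Task 3 = 9; EF_Task 3 = 9+9 = 18
ES_Task 4 = max(EF_Task 2=21, EF_Task 3=18) = 21; EF_Task 4 = 21+11 = 32
ES_Task 5 = 21; EF_Task 5 = 21+6 = 27
ES_Task 6 = max(EF_Task 4=32, EF_Task 5=27) = 32; EF_Task 6 = 32+9 = 41
Expected project duration μ = 41 weeks. Critical path: Task 1 → Task 2 → Task 4 → Task 6.

Variance along critical path = 4.000 + 1.778 + 1.778 + 5.444 = 13.000; σ = 3.606 weeks.
D = μ + z·σ = 41 + 0.842·3.606 = 44.0 weeks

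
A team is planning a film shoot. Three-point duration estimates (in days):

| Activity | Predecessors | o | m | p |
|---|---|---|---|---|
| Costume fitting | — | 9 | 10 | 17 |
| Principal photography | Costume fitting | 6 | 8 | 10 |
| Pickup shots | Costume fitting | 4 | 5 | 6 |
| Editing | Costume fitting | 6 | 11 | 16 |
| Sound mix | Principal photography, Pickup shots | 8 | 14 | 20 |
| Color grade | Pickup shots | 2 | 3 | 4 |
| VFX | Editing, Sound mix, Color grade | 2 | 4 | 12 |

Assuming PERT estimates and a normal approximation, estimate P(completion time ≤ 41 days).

0.841

te_Costume fitting = (9 + 4·10 + 17)/6 = 66/6 = 11; σ²_Costume fitting = ((17−9)/6)² = 1.778
te_Principal photography = (6 + 4·8 + 10)/6 = 48/6 = 8; σ²_Principal photography = ((10−6)/6)² = 0.444
te_Pickup shots = (4 + 4·5 + 6)/6 = 30/6 = 5; σ²_Pickup shots = ((6−4)/6)² = 0.111
te_Editing = (6 + 4·11 + 16)/6 = 66/6 = 11; σ²_Editing = ((16−6)/6)² = 2.778
te_Sound mix = (8 + 4·14 + 20)/6 = 84/6 = 14; σ²_Sound mix = ((20−8)/6)² = 4.000
te_Color grade = (2 + 4·3 + 4)/6 = 18/6 = 3; σ²_Color grade = ((4−2)/6)² = 0.111
te_VFX = (2 + 4·4 + 12)/6 = 30/6 = 5; σ²_VFX = ((12−2)/6)² = 2.778

Forward pass:
ES_Costume fitting = 0; EF_Costume fitting = 11
ES_Principal photography = 11; EF_Principal photography = 11+8 = 19
ES_Pickup shots = 11; EF_Pickup shots = 11+5 = 16
ES_Editing = 11; EF_Editing = 11+11 = 22
ES_Sound mix = max(EF_Principal photography=19, EF_Pickup shots=16) = 19; EF_Sound mix = 19+14 = 33
ES_Color grade = 16; EF_Color grade = 16+3 = 19
ES_VFX = max(EF_Editing=22, EF_Sound mix=33, EF_Color grade=19) = 33; EF_VFX = 33+5 = 38
Expected project duration μ = 38 days. Critical path: Costume fitting → Principal photography → Sound mix → VFX.

Variance along critical path = 1.778 + 0.444 + 4.000 + 2.778 = 9.000; σ = √9.000 = 3.000 days.
Z = (41 − 38) / 3.000 = 1.000
P(T ≤ 41) = Φ(1.000) ≈ 0.841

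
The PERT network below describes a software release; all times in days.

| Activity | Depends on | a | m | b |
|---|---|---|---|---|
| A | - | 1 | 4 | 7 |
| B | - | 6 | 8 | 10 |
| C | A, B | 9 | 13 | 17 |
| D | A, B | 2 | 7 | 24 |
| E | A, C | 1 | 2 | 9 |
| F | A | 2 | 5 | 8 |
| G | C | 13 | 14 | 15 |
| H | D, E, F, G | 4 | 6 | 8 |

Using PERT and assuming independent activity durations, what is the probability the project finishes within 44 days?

te_A = (1 + 4·4 + 7)/6 = 24/6 = 4; σ²_A = ((7−1)/6)² = 1.000
te_B = (6 + 4·8 + 10)/6 = 48/6 = 8; σ²_B = ((10−6)/6)² = 0.444
te_C = (9 + 4·13 + 17)/6 = 78/6 = 13; σ²_C = ((17−9)/6)² = 1.778
te_D = (2 + 4·7 + 24)/6 = 54/6 = 9; σ²_D = ((24−2)/6)² = 13.444
te_E = (1 + 4·2 + 9)/6 = 18/6 = 3; σ²_E = ((9−1)/6)² = 1.778
te_F = (2 + 4·5 + 8)/6 = 30/6 = 5; σ²_F = ((8−2)/6)² = 1.000
te_G = (13 + 4·14 + 15)/6 = 84/6 = 14; σ²_G = ((15−13)/6)² = 0.111
te_H = (4 + 4·6 + 8)/6 = 36/6 = 6; σ²_H = ((8−4)/6)² = 0.444

Forward pass:
ES_A = 0; EF_A = 4
ES_B = 0; EF_B = 8
ES_C = max(EF_A=4, EF_B=8) = 8; EF_C = 8+13 = 21
ES_D = max(EF_A=4, EF_B=8) = 8; EF_D = 8+9 = 17
ES_E = max(EF_A=4, EF_C=21) = 21; EF_E = 21+3 = 24
ES_F = 4; EF_F = 4+5 = 9
ES_G = 21; EF_G = 21+14 = 35
ES_H = max(EF_D=17, EF_E=24, EF_F=9, EF_G=35) = 35; EF_H = 35+6 = 41
Expected project duration μ = 41 days. Critical path: B → C → G → H.

Variance along critical path = 0.444 + 1.778 + 0.111 + 0.444 = 2.778; σ = √2.778 = 1.667 days.
Z = (44 − 41) / 1.667 = 1.800
P(T ≤ 44) = Φ(1.800) ≈ 0.964

0.964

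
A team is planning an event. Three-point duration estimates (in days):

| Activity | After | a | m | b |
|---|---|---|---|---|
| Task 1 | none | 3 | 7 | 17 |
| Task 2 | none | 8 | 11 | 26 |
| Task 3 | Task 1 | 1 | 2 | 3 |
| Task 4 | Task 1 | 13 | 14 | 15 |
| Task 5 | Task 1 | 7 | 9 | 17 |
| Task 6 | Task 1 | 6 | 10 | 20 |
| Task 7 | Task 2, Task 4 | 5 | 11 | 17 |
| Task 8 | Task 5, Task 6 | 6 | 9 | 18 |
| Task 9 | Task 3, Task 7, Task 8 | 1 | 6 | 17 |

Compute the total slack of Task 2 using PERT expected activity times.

te_Task 1 = (3 + 4·7 + 17)/6 = 48/6 = 8
te_Task 2 = (8 + 4·11 + 26)/6 = 78/6 = 13
te_Task 3 = (1 + 4·2 + 3)/6 = 12/6 = 2
te_Task 4 = (13 + 4·14 + 15)/6 = 84/6 = 14
te_Task 5 = (7 + 4·9 + 17)/6 = 60/6 = 10
te_Task 6 = (6 + 4·10 + 20)/6 = 66/6 = 11
te_Task 7 = (5 + 4·11 + 17)/6 = 66/6 = 11
te_Task 8 = (6 + 4·9 + 18)/6 = 60/6 = 10
te_Task 9 = (1 + 4·6 + 17)/6 = 42/6 = 7

Forward pass:
ES_Task 1 = 0; EF_Task 1 = 8
ES_Task 2 = 0; EF_Task 2 = 13
ES_Task 3 = 8; EF_Task 3 = 8+2 = 10
ES_Task 4 = 8; EF_Task 4 = 8+14 = 22
ES_Task 5 = 8; EF_Task 5 = 8+10 = 18
ES_Task 6 = 8; EF_Task 6 = 8+11 = 19
ES_Task 7 = max(EF_Task 2=13, EF_Task 4=22) = 22; EF_Task 7 = 22+11 = 33
ES_Task 8 = max(EF_Task 5=18, EF_Task 6=19) = 19; EF_Task 8 = 19+10 = 29
ES_Task 9 = max(EF_Task 3=10, EF_Task 7=33, EF_Task 8=29) = 33; EF_Task 9 = 33+7 = 40
Expected project duration μ = 40 days. Critical path: Task 1 → Task 4 → Task 7 → Task 9.

Backward pass:
LF_Task 9 = 40; LS_Task 9 = 40−7 = 33
LF_Task 8 = LS_Task 9 = 33; LS_Task 8 = 33−10 = 23
LF_Task 7 = LS_Task 9 = 33; LS_Task 7 = 33−11 = 22
LF_Task 6 = LS_Task 8 = 23; LS_Task 6 = 23−11 = 12
LF_Task 5 = LS_Task 8 = 23; LS_Task 5 = 23−10 = 13
LF_Task 4 = LS_Task 7 = 22; LS_Task 4 = 22−14 = 8
LF_Task 3 = LS_Task 9 = 33; LS_Task 3 = 33−2 = 31
LF_Task 2 = LS_Task 7 = 22; LS_Task 2 = 22−13 = 9
LF_Task 1 = min(LS_Task 3=31, LS_Task 4=8, LS_Task 5=13, LS_Task 6=12) = 8; LS_Task 1 = 8−8 = 0
Slack_Task 2 = LS_Task 2 − ES_Task 2 = 9 − 0 = 9

9 days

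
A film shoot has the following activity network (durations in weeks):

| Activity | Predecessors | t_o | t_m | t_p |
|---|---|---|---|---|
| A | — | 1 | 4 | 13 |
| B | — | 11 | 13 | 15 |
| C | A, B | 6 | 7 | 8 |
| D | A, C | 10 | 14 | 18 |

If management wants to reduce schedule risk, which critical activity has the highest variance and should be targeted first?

D

te_A = (1 + 4·4 + 13)/6 = 30/6 = 5; σ²_A = ((13−1)/6)² = 4.000
te_B = (11 + 4·13 + 15)/6 = 78/6 = 13; σ²_B = ((15−11)/6)² = 0.444
te_C = (6 + 4·7 + 8)/6 = 42/6 = 7; σ²_C = ((8−6)/6)² = 0.111
te_D = (10 + 4·14 + 18)/6 = 84/6 = 14; σ²_D = ((18−10)/6)² = 1.778

Forward pass:
ES_A = 0; EF_A = 5
ES_B = 0; EF_B = 13
ES_C = max(EF_A=5, EF_B=13) = 13; EF_C = 13+7 = 20
ES_D = max(EF_A=5, EF_C=20) = 20; EF_D = 20+14 = 34
Expected project duration μ = 34 weeks. Critical path: B → C → D.

Variances on critical path: σ²_B=0.444, σ²_C=0.111, σ²_D=1.778.
Largest is σ²_D = 1.778.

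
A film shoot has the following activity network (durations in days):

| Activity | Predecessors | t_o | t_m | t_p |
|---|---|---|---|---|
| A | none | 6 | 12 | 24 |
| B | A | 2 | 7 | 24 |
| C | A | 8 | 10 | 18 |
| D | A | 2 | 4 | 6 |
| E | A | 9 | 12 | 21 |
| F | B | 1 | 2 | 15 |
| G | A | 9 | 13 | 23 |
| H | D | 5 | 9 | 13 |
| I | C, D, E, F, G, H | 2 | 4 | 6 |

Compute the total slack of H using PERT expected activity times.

1 days

te_A = (6 + 4·12 + 24)/6 = 78/6 = 13
te_B = (2 + 4·7 + 24)/6 = 54/6 = 9
te_C = (8 + 4·10 + 18)/6 = 66/6 = 11
te_D = (2 + 4·4 + 6)/6 = 24/6 = 4
te_E = (9 + 4·12 + 21)/6 = 78/6 = 13
te_F = (1 + 4·2 + 15)/6 = 24/6 = 4
te_G = (9 + 4·13 + 23)/6 = 84/6 = 14
te_H = (5 + 4·9 + 13)/6 = 54/6 = 9
te_I = (2 + 4·4 + 6)/6 = 24/6 = 4

Forward pass:
ES_A = 0; EF_A = 13
ES_B = 13; EF_B = 13+9 = 22
ES_C = 13; EF_C = 13+11 = 24
ES_D = 13; EF_D = 13+4 = 17
ES_E = 13; EF_E = 13+13 = 26
ES_F = 22; EF_F = 22+4 = 26
ES_G = 13; EF_G = 13+14 = 27
ES_H = 17; EF_H = 17+9 = 26
ES_I = max(EF_C=24, EF_D=17, EF_E=26, EF_F=26, EF_G=27, EF_H=26) = 27; EF_I = 27+4 = 31
Expected project duration μ = 31 days. Critical path: A → G → I.

Backward pass:
LF_I = 31; LS_I = 31−4 = 27
LF_H = LS_I = 27; LS_H = 27−9 = 18
LF_G = LS_I = 27; LS_G = 27−14 = 13
LF_F = LS_I = 27; LS_F = 27−4 = 23
LF_E = LS_I = 27; LS_E = 27−13 = 14
LF_D = min(LS_H=18, LS_I=27) = 18; LS_D = 18−4 = 14
LF_C = LS_I = 27; LS_C = 27−11 = 16
LF_B = LS_F = 23; LS_B = 23−9 = 14
LF_A = min(LS_B=14, LS_C=16, LS_D=14, LS_E=14, LS_G=13) = 13; LS_A = 13−13 = 0
Slack_H = LS_H − ES_H = 18 − 17 = 1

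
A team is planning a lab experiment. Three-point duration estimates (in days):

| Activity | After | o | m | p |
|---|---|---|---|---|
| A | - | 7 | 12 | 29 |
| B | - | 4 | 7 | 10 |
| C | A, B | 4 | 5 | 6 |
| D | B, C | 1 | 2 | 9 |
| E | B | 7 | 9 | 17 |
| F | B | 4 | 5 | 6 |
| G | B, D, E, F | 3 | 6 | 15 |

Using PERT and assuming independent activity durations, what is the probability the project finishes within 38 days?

0.980

te_A = (7 + 4·12 + 29)/6 = 84/6 = 14; σ²_A = ((29−7)/6)² = 13.444
te_B = (4 + 4·7 + 10)/6 = 42/6 = 7; σ²_B = ((10−4)/6)² = 1.000
te_C = (4 + 4·5 + 6)/6 = 30/6 = 5; σ²_C = ((6−4)/6)² = 0.111
te_D = (1 + 4·2 + 9)/6 = 18/6 = 3; σ²_D = ((9−1)/6)² = 1.778
te_E = (7 + 4·9 + 17)/6 = 60/6 = 10; σ²_E = ((17−7)/6)² = 2.778
te_F = (4 + 4·5 + 6)/6 = 30/6 = 5; σ²_F = ((6−4)/6)² = 0.111
te_G = (3 + 4·6 + 15)/6 = 42/6 = 7; σ²_G = ((15−3)/6)² = 4.000

Forward pass:
ES_A = 0; EF_A = 14
ES_B = 0; EF_B = 7
ES_C = max(EF_A=14, EF_B=7) = 14; EF_C = 14+5 = 19
ES_D = max(EF_B=7, EF_C=19) = 19; EF_D = 19+3 = 22
ES_E = 7; EF_E = 7+10 = 17
ES_F = 7; EF_F = 7+5 = 12
ES_G = max(EF_B=7, EF_D=22, EF_E=17, EF_F=12) = 22; EF_G = 22+7 = 29
Expected project duration μ = 29 days. Critical path: A → C → D → G.

Variance along critical path = 13.444 + 0.111 + 1.778 + 4.000 = 19.333; σ = √19.333 = 4.397 days.
Z = (38 − 29) / 4.397 = 2.047
P(T ≤ 38) = Φ(2.047) ≈ 0.980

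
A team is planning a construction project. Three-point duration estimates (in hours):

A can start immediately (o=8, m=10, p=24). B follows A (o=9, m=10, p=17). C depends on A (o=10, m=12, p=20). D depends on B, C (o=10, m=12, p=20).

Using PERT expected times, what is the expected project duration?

38 hours

te_A = (8 + 4·10 + 24)/6 = 72/6 = 12
te_B = (9 + 4·10 + 17)/6 = 66/6 = 11
te_C = (10 + 4·12 + 20)/6 = 78/6 = 13
te_D = (10 + 4·12 + 20)/6 = 78/6 = 13

Forward pass:
ES_A = 0; EF_A = 12
ES_B = 12; EF_B = 12+11 = 23
ES_C = 12; EF_C = 12+13 = 25
ES_D = max(EF_B=23, EF_C=25) = 25; EF_D = 25+13 = 38
Expected project duration μ = 38 hours. Critical path: A → C → D.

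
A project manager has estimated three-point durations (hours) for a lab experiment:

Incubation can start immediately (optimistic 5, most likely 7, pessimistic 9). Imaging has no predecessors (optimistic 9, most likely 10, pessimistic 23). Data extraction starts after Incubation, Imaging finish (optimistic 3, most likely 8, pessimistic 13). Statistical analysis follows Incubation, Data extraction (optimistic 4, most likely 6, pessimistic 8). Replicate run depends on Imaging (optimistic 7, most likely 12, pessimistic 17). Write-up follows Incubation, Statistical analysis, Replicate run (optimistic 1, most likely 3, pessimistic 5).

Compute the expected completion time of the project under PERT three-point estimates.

29 hours

te_Incubation = (5 + 4·7 + 9)/6 = 42/6 = 7
te_Imaging = (9 + 4·10 + 23)/6 = 72/6 = 12
te_Data extraction = (3 + 4·8 + 13)/6 = 48/6 = 8
te_Statistical analysis = (4 + 4·6 + 8)/6 = 36/6 = 6
te_Replicate run = (7 + 4·12 + 17)/6 = 72/6 = 12
te_Write-up = (1 + 4·3 + 5)/6 = 18/6 = 3

Forward pass:
ES_Incubation = 0; EF_Incubation = 7
ES_Imaging = 0; EF_Imaging = 12
ES_Data extraction = max(EF_Incubation=7, EF_Imaging=12) = 12; EF_Data extraction = 12+8 = 20
ES_Statistical analysis = max(EF_Incubation=7, EF_Data extraction=20) = 20; EF_Statistical analysis = 20+6 = 26
ES_Replicate run = 12; EF_Replicate run = 12+12 = 24
ES_Write-up = max(EF_Incubation=7, EF_Statistical analysis=26, EF_Replicate run=24) = 26; EF_Write-up = 26+3 = 29
Expected project duration μ = 29 hours. Critical path: Imaging → Data extraction → Statistical analysis → Write-up.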